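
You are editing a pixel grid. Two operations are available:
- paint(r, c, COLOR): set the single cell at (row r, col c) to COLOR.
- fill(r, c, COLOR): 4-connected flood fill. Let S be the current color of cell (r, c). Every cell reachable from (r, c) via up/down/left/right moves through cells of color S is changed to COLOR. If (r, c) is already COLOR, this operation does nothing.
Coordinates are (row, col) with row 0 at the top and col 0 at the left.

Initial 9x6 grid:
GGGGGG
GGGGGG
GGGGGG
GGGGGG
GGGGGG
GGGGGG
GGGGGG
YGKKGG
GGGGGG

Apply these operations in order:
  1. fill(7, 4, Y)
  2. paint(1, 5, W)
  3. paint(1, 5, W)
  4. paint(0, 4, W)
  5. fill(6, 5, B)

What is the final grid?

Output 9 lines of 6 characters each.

Answer: BBBBWY
BBBBBW
BBBBBB
BBBBBB
BBBBBB
BBBBBB
BBBBBB
BBKKBB
BBBBBB

Derivation:
After op 1 fill(7,4,Y) [51 cells changed]:
YYYYYY
YYYYYY
YYYYYY
YYYYYY
YYYYYY
YYYYYY
YYYYYY
YYKKYY
YYYYYY
After op 2 paint(1,5,W):
YYYYYY
YYYYYW
YYYYYY
YYYYYY
YYYYYY
YYYYYY
YYYYYY
YYKKYY
YYYYYY
After op 3 paint(1,5,W):
YYYYYY
YYYYYW
YYYYYY
YYYYYY
YYYYYY
YYYYYY
YYYYYY
YYKKYY
YYYYYY
After op 4 paint(0,4,W):
YYYYWY
YYYYYW
YYYYYY
YYYYYY
YYYYYY
YYYYYY
YYYYYY
YYKKYY
YYYYYY
After op 5 fill(6,5,B) [49 cells changed]:
BBBBWY
BBBBBW
BBBBBB
BBBBBB
BBBBBB
BBBBBB
BBBBBB
BBKKBB
BBBBBB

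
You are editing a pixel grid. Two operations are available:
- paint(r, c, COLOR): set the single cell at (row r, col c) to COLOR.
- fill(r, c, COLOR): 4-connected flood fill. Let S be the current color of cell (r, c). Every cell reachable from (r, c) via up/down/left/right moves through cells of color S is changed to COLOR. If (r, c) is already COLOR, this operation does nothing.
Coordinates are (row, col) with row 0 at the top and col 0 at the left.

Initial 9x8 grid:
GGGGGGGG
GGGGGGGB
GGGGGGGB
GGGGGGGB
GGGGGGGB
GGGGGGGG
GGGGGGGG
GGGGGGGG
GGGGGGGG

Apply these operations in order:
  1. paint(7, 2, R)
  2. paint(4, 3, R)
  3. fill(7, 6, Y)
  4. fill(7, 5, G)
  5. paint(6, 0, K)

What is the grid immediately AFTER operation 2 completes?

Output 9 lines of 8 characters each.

After op 1 paint(7,2,R):
GGGGGGGG
GGGGGGGB
GGGGGGGB
GGGGGGGB
GGGGGGGB
GGGGGGGG
GGGGGGGG
GGRGGGGG
GGGGGGGG
After op 2 paint(4,3,R):
GGGGGGGG
GGGGGGGB
GGGGGGGB
GGGGGGGB
GGGRGGGB
GGGGGGGG
GGGGGGGG
GGRGGGGG
GGGGGGGG

Answer: GGGGGGGG
GGGGGGGB
GGGGGGGB
GGGGGGGB
GGGRGGGB
GGGGGGGG
GGGGGGGG
GGRGGGGG
GGGGGGGG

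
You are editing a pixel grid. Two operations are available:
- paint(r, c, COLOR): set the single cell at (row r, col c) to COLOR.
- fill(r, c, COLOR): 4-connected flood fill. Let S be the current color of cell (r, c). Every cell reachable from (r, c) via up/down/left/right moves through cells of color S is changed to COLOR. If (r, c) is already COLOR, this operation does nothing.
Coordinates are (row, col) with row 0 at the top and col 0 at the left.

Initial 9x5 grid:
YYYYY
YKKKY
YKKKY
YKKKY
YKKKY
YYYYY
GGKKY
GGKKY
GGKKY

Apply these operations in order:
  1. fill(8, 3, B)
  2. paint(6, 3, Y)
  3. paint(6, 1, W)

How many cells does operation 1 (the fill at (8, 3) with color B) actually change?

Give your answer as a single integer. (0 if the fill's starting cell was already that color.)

Answer: 6

Derivation:
After op 1 fill(8,3,B) [6 cells changed]:
YYYYY
YKKKY
YKKKY
YKKKY
YKKKY
YYYYY
GGBBY
GGBBY
GGBBY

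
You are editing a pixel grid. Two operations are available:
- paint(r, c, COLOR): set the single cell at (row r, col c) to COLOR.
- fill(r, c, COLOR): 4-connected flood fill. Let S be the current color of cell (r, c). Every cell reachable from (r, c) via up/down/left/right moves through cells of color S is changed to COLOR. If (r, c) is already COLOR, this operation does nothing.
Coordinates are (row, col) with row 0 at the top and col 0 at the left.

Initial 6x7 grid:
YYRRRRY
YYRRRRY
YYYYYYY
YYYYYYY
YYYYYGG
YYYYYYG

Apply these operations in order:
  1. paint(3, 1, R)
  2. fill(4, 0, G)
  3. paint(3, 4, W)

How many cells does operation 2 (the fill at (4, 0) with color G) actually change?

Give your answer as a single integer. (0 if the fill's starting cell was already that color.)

Answer: 30

Derivation:
After op 1 paint(3,1,R):
YYRRRRY
YYRRRRY
YYYYYYY
YRYYYYY
YYYYYGG
YYYYYYG
After op 2 fill(4,0,G) [30 cells changed]:
GGRRRRG
GGRRRRG
GGGGGGG
GRGGGGG
GGGGGGG
GGGGGGG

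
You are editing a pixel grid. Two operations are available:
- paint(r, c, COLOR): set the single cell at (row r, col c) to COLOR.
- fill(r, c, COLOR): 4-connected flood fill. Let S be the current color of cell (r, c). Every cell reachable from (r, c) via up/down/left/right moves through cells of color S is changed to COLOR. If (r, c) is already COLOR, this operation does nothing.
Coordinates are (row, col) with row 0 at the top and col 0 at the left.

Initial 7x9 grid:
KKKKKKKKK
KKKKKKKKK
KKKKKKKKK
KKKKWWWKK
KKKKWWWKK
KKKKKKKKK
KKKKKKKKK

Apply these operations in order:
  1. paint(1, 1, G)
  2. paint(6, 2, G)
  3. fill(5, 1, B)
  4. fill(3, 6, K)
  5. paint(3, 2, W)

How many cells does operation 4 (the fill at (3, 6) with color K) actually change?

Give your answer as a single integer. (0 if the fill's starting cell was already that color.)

Answer: 6

Derivation:
After op 1 paint(1,1,G):
KKKKKKKKK
KGKKKKKKK
KKKKKKKKK
KKKKWWWKK
KKKKWWWKK
KKKKKKKKK
KKKKKKKKK
After op 2 paint(6,2,G):
KKKKKKKKK
KGKKKKKKK
KKKKKKKKK
KKKKWWWKK
KKKKWWWKK
KKKKKKKKK
KKGKKKKKK
After op 3 fill(5,1,B) [55 cells changed]:
BBBBBBBBB
BGBBBBBBB
BBBBBBBBB
BBBBWWWBB
BBBBWWWBB
BBBBBBBBB
BBGBBBBBB
After op 4 fill(3,6,K) [6 cells changed]:
BBBBBBBBB
BGBBBBBBB
BBBBBBBBB
BBBBKKKBB
BBBBKKKBB
BBBBBBBBB
BBGBBBBBB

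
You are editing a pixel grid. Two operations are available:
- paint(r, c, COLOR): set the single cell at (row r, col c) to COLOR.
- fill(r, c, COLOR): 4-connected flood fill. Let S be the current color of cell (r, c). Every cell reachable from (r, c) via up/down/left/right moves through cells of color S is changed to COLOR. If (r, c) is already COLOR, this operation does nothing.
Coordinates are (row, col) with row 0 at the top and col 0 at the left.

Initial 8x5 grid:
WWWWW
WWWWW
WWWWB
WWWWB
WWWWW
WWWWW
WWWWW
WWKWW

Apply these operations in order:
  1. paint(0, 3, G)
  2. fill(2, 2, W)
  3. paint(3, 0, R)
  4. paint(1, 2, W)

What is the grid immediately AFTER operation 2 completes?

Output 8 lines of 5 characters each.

After op 1 paint(0,3,G):
WWWGW
WWWWW
WWWWB
WWWWB
WWWWW
WWWWW
WWWWW
WWKWW
After op 2 fill(2,2,W) [0 cells changed]:
WWWGW
WWWWW
WWWWB
WWWWB
WWWWW
WWWWW
WWWWW
WWKWW

Answer: WWWGW
WWWWW
WWWWB
WWWWB
WWWWW
WWWWW
WWWWW
WWKWW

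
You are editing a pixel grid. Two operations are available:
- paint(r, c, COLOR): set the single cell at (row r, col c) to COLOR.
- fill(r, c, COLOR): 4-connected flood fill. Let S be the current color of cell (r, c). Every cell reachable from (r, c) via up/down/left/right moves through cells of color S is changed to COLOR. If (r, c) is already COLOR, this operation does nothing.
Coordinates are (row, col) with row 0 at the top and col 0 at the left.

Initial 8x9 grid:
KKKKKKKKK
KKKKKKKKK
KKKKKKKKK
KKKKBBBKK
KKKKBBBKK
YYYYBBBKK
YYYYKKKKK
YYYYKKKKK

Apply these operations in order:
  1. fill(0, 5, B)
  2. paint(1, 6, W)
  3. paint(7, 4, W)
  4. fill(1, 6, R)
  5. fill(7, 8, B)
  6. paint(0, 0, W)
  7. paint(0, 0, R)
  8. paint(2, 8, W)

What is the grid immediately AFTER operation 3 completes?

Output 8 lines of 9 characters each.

Answer: BBBBBBBBB
BBBBBBWBB
BBBBBBBBB
BBBBBBBBB
BBBBBBBBB
YYYYBBBBB
YYYYBBBBB
YYYYWBBBB

Derivation:
After op 1 fill(0,5,B) [51 cells changed]:
BBBBBBBBB
BBBBBBBBB
BBBBBBBBB
BBBBBBBBB
BBBBBBBBB
YYYYBBBBB
YYYYBBBBB
YYYYBBBBB
After op 2 paint(1,6,W):
BBBBBBBBB
BBBBBBWBB
BBBBBBBBB
BBBBBBBBB
BBBBBBBBB
YYYYBBBBB
YYYYBBBBB
YYYYBBBBB
After op 3 paint(7,4,W):
BBBBBBBBB
BBBBBBWBB
BBBBBBBBB
BBBBBBBBB
BBBBBBBBB
YYYYBBBBB
YYYYBBBBB
YYYYWBBBB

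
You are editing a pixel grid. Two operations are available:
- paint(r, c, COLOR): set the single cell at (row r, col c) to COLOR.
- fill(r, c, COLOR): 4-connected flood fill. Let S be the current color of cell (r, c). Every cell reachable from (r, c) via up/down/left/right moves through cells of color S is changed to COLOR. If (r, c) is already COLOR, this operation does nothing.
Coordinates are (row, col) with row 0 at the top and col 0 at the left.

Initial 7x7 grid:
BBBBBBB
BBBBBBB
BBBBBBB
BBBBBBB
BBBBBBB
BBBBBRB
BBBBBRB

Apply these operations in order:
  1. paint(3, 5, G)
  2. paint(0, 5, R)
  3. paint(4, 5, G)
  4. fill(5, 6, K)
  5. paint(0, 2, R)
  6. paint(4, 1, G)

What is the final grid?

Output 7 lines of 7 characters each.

After op 1 paint(3,5,G):
BBBBBBB
BBBBBBB
BBBBBBB
BBBBBGB
BBBBBBB
BBBBBRB
BBBBBRB
After op 2 paint(0,5,R):
BBBBBRB
BBBBBBB
BBBBBBB
BBBBBGB
BBBBBBB
BBBBBRB
BBBBBRB
After op 3 paint(4,5,G):
BBBBBRB
BBBBBBB
BBBBBBB
BBBBBGB
BBBBBGB
BBBBBRB
BBBBBRB
After op 4 fill(5,6,K) [44 cells changed]:
KKKKKRK
KKKKKKK
KKKKKKK
KKKKKGK
KKKKKGK
KKKKKRK
KKKKKRK
After op 5 paint(0,2,R):
KKRKKRK
KKKKKKK
KKKKKKK
KKKKKGK
KKKKKGK
KKKKKRK
KKKKKRK
After op 6 paint(4,1,G):
KKRKKRK
KKKKKKK
KKKKKKK
KKKKKGK
KGKKKGK
KKKKKRK
KKKKKRK

Answer: KKRKKRK
KKKKKKK
KKKKKKK
KKKKKGK
KGKKKGK
KKKKKRK
KKKKKRK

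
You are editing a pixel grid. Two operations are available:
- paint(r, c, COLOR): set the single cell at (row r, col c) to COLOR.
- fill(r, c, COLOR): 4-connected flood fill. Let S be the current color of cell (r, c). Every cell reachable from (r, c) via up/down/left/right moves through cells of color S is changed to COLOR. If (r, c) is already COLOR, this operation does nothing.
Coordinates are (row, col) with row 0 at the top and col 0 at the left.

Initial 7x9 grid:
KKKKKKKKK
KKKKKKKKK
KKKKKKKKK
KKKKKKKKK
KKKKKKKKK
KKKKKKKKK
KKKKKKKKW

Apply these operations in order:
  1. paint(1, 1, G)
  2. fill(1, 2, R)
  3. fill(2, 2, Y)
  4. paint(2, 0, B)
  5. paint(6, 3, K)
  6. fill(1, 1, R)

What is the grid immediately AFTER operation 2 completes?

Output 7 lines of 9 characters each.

After op 1 paint(1,1,G):
KKKKKKKKK
KGKKKKKKK
KKKKKKKKK
KKKKKKKKK
KKKKKKKKK
KKKKKKKKK
KKKKKKKKW
After op 2 fill(1,2,R) [61 cells changed]:
RRRRRRRRR
RGRRRRRRR
RRRRRRRRR
RRRRRRRRR
RRRRRRRRR
RRRRRRRRR
RRRRRRRRW

Answer: RRRRRRRRR
RGRRRRRRR
RRRRRRRRR
RRRRRRRRR
RRRRRRRRR
RRRRRRRRR
RRRRRRRRW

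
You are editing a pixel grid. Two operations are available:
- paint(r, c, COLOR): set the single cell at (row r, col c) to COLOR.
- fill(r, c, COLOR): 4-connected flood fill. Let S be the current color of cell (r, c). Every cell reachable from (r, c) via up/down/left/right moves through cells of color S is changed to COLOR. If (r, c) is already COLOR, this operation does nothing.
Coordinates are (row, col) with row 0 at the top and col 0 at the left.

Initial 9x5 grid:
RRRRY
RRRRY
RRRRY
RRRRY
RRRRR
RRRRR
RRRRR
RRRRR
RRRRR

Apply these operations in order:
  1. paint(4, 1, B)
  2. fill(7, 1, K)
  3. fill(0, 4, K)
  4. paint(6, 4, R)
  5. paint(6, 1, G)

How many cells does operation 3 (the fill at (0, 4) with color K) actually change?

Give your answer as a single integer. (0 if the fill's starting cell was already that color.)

Answer: 4

Derivation:
After op 1 paint(4,1,B):
RRRRY
RRRRY
RRRRY
RRRRY
RBRRR
RRRRR
RRRRR
RRRRR
RRRRR
After op 2 fill(7,1,K) [40 cells changed]:
KKKKY
KKKKY
KKKKY
KKKKY
KBKKK
KKKKK
KKKKK
KKKKK
KKKKK
After op 3 fill(0,4,K) [4 cells changed]:
KKKKK
KKKKK
KKKKK
KKKKK
KBKKK
KKKKK
KKKKK
KKKKK
KKKKK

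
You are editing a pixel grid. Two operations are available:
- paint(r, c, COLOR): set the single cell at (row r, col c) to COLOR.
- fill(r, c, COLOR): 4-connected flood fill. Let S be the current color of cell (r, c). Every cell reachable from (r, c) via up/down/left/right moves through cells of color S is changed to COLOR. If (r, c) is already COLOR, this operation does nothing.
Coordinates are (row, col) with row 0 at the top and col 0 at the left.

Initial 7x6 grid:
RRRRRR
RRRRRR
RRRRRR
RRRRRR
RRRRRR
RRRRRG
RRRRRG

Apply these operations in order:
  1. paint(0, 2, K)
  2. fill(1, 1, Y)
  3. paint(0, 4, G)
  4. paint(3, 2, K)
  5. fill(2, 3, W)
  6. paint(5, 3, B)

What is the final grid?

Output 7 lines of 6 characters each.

After op 1 paint(0,2,K):
RRKRRR
RRRRRR
RRRRRR
RRRRRR
RRRRRR
RRRRRG
RRRRRG
After op 2 fill(1,1,Y) [39 cells changed]:
YYKYYY
YYYYYY
YYYYYY
YYYYYY
YYYYYY
YYYYYG
YYYYYG
After op 3 paint(0,4,G):
YYKYGY
YYYYYY
YYYYYY
YYYYYY
YYYYYY
YYYYYG
YYYYYG
After op 4 paint(3,2,K):
YYKYGY
YYYYYY
YYYYYY
YYKYYY
YYYYYY
YYYYYG
YYYYYG
After op 5 fill(2,3,W) [37 cells changed]:
WWKWGW
WWWWWW
WWWWWW
WWKWWW
WWWWWW
WWWWWG
WWWWWG
After op 6 paint(5,3,B):
WWKWGW
WWWWWW
WWWWWW
WWKWWW
WWWWWW
WWWBWG
WWWWWG

Answer: WWKWGW
WWWWWW
WWWWWW
WWKWWW
WWWWWW
WWWBWG
WWWWWG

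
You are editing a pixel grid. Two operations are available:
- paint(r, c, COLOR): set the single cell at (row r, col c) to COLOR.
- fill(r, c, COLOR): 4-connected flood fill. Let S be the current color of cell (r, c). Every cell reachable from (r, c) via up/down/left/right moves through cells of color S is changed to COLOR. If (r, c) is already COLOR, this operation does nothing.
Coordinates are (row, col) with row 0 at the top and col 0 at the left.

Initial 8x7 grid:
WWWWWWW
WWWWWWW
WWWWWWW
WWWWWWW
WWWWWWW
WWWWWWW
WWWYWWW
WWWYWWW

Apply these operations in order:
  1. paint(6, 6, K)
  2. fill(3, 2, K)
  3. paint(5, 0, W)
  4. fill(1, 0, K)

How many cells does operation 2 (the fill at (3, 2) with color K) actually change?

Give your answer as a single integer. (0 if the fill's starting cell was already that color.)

Answer: 53

Derivation:
After op 1 paint(6,6,K):
WWWWWWW
WWWWWWW
WWWWWWW
WWWWWWW
WWWWWWW
WWWWWWW
WWWYWWK
WWWYWWW
After op 2 fill(3,2,K) [53 cells changed]:
KKKKKKK
KKKKKKK
KKKKKKK
KKKKKKK
KKKKKKK
KKKKKKK
KKKYKKK
KKKYKKK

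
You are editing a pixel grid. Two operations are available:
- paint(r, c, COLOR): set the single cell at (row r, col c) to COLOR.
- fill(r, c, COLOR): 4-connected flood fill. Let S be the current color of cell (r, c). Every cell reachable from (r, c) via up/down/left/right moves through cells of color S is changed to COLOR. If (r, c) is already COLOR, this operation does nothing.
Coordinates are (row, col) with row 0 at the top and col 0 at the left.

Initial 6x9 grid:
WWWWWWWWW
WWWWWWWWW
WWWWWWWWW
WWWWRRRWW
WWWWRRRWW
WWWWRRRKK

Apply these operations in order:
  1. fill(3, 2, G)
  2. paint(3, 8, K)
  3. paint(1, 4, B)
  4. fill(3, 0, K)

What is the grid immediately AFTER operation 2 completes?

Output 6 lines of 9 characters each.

Answer: GGGGGGGGG
GGGGGGGGG
GGGGGGGGG
GGGGRRRGK
GGGGRRRGG
GGGGRRRKK

Derivation:
After op 1 fill(3,2,G) [43 cells changed]:
GGGGGGGGG
GGGGGGGGG
GGGGGGGGG
GGGGRRRGG
GGGGRRRGG
GGGGRRRKK
After op 2 paint(3,8,K):
GGGGGGGGG
GGGGGGGGG
GGGGGGGGG
GGGGRRRGK
GGGGRRRGG
GGGGRRRKK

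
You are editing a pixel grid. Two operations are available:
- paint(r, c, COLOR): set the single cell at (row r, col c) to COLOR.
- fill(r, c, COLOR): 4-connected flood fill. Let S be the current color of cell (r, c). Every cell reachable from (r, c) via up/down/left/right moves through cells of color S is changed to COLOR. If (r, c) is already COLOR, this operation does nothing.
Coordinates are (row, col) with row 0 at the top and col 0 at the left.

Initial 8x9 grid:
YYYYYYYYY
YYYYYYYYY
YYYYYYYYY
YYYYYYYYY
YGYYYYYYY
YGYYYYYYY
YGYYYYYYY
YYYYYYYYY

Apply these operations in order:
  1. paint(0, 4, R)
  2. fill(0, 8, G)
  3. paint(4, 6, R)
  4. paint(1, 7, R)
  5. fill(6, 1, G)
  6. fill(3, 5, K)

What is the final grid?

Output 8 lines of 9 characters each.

Answer: KKKKRKKKK
KKKKKKKRK
KKKKKKKKK
KKKKKKKKK
KKKKKKRKK
KKKKKKKKK
KKKKKKKKK
KKKKKKKKK

Derivation:
After op 1 paint(0,4,R):
YYYYRYYYY
YYYYYYYYY
YYYYYYYYY
YYYYYYYYY
YGYYYYYYY
YGYYYYYYY
YGYYYYYYY
YYYYYYYYY
After op 2 fill(0,8,G) [68 cells changed]:
GGGGRGGGG
GGGGGGGGG
GGGGGGGGG
GGGGGGGGG
GGGGGGGGG
GGGGGGGGG
GGGGGGGGG
GGGGGGGGG
After op 3 paint(4,6,R):
GGGGRGGGG
GGGGGGGGG
GGGGGGGGG
GGGGGGGGG
GGGGGGRGG
GGGGGGGGG
GGGGGGGGG
GGGGGGGGG
After op 4 paint(1,7,R):
GGGGRGGGG
GGGGGGGRG
GGGGGGGGG
GGGGGGGGG
GGGGGGRGG
GGGGGGGGG
GGGGGGGGG
GGGGGGGGG
After op 5 fill(6,1,G) [0 cells changed]:
GGGGRGGGG
GGGGGGGRG
GGGGGGGGG
GGGGGGGGG
GGGGGGRGG
GGGGGGGGG
GGGGGGGGG
GGGGGGGGG
After op 6 fill(3,5,K) [69 cells changed]:
KKKKRKKKK
KKKKKKKRK
KKKKKKKKK
KKKKKKKKK
KKKKKKRKK
KKKKKKKKK
KKKKKKKKK
KKKKKKKKK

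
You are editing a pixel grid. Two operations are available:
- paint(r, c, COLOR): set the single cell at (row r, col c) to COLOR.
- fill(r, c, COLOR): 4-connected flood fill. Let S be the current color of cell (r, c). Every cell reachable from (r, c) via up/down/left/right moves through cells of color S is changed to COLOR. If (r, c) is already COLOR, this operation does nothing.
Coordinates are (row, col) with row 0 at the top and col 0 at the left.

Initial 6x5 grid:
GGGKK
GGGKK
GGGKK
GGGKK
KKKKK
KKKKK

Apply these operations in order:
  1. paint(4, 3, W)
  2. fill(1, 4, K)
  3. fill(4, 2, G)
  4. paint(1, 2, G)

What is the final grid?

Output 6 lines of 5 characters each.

After op 1 paint(4,3,W):
GGGKK
GGGKK
GGGKK
GGGKK
KKKWK
KKKKK
After op 2 fill(1,4,K) [0 cells changed]:
GGGKK
GGGKK
GGGKK
GGGKK
KKKWK
KKKKK
After op 3 fill(4,2,G) [17 cells changed]:
GGGGG
GGGGG
GGGGG
GGGGG
GGGWG
GGGGG
After op 4 paint(1,2,G):
GGGGG
GGGGG
GGGGG
GGGGG
GGGWG
GGGGG

Answer: GGGGG
GGGGG
GGGGG
GGGGG
GGGWG
GGGGG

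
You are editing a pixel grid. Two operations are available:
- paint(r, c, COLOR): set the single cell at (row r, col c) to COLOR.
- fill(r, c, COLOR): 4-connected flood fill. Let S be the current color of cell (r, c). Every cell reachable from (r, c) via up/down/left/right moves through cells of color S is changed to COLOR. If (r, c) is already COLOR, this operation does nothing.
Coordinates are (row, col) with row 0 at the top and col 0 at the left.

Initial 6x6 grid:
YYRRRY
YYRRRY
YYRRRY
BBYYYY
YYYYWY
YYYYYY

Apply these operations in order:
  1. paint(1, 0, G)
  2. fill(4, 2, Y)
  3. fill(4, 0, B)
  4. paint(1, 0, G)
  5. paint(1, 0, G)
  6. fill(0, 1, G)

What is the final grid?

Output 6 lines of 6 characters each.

Answer: GGRRRB
GGRRRB
GGRRRB
BBBBBB
BBBBWB
BBBBBB

Derivation:
After op 1 paint(1,0,G):
YYRRRY
GYRRRY
YYRRRY
BBYYYY
YYYYWY
YYYYYY
After op 2 fill(4,2,Y) [0 cells changed]:
YYRRRY
GYRRRY
YYRRRY
BBYYYY
YYYYWY
YYYYYY
After op 3 fill(4,0,B) [18 cells changed]:
YYRRRB
GYRRRB
YYRRRB
BBBBBB
BBBBWB
BBBBBB
After op 4 paint(1,0,G):
YYRRRB
GYRRRB
YYRRRB
BBBBBB
BBBBWB
BBBBBB
After op 5 paint(1,0,G):
YYRRRB
GYRRRB
YYRRRB
BBBBBB
BBBBWB
BBBBBB
After op 6 fill(0,1,G) [5 cells changed]:
GGRRRB
GGRRRB
GGRRRB
BBBBBB
BBBBWB
BBBBBB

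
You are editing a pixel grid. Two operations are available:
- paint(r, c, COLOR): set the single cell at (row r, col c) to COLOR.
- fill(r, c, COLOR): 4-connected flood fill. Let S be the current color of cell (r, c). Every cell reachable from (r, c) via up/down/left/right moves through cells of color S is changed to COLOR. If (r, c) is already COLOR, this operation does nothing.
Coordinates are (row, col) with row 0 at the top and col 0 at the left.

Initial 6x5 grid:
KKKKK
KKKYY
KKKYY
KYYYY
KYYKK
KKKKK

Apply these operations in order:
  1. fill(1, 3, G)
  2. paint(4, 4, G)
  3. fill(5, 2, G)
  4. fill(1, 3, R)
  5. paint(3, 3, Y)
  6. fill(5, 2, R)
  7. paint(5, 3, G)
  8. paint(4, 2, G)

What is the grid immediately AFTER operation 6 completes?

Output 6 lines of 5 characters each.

Answer: RRRRR
RRRRR
RRRRR
RRRYR
RRRRR
RRRRR

Derivation:
After op 1 fill(1,3,G) [10 cells changed]:
KKKKK
KKKGG
KKKGG
KGGGG
KGGKK
KKKKK
After op 2 paint(4,4,G):
KKKKK
KKKGG
KKKGG
KGGGG
KGGKG
KKKKK
After op 3 fill(5,2,G) [19 cells changed]:
GGGGG
GGGGG
GGGGG
GGGGG
GGGGG
GGGGG
After op 4 fill(1,3,R) [30 cells changed]:
RRRRR
RRRRR
RRRRR
RRRRR
RRRRR
RRRRR
After op 5 paint(3,3,Y):
RRRRR
RRRRR
RRRRR
RRRYR
RRRRR
RRRRR
After op 6 fill(5,2,R) [0 cells changed]:
RRRRR
RRRRR
RRRRR
RRRYR
RRRRR
RRRRR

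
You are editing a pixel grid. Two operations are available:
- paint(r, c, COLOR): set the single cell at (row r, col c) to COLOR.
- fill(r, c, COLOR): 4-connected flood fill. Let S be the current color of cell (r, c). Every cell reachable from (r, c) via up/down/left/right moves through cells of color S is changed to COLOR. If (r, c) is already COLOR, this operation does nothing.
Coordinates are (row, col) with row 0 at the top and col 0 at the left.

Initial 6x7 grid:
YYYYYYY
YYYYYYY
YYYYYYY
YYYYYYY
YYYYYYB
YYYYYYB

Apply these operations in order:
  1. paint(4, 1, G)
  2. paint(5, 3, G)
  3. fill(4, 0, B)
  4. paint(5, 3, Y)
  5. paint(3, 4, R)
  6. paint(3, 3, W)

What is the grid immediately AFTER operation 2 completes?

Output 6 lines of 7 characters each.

After op 1 paint(4,1,G):
YYYYYYY
YYYYYYY
YYYYYYY
YYYYYYY
YGYYYYB
YYYYYYB
After op 2 paint(5,3,G):
YYYYYYY
YYYYYYY
YYYYYYY
YYYYYYY
YGYYYYB
YYYGYYB

Answer: YYYYYYY
YYYYYYY
YYYYYYY
YYYYYYY
YGYYYYB
YYYGYYB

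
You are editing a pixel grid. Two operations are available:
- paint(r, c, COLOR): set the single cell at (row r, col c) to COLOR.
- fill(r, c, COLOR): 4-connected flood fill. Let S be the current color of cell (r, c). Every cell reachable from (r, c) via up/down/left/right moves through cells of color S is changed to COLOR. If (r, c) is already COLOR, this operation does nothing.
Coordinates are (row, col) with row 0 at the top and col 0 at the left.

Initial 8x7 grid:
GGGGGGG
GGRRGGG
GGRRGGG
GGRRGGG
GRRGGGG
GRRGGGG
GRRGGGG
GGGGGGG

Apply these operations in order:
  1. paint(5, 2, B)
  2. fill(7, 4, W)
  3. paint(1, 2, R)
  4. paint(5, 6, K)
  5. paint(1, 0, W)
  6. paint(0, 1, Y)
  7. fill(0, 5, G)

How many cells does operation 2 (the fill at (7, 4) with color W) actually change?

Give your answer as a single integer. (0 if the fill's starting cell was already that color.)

Answer: 44

Derivation:
After op 1 paint(5,2,B):
GGGGGGG
GGRRGGG
GGRRGGG
GGRRGGG
GRRGGGG
GRBGGGG
GRRGGGG
GGGGGGG
After op 2 fill(7,4,W) [44 cells changed]:
WWWWWWW
WWRRWWW
WWRRWWW
WWRRWWW
WRRWWWW
WRBWWWW
WRRWWWW
WWWWWWW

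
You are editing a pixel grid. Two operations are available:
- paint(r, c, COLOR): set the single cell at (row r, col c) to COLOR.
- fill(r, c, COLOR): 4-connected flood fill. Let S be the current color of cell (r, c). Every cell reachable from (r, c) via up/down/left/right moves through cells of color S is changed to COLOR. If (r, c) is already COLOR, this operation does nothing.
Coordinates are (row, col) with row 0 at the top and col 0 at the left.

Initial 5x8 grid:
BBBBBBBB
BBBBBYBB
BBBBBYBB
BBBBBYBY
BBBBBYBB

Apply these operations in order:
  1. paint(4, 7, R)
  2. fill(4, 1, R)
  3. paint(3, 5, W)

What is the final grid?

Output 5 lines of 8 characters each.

After op 1 paint(4,7,R):
BBBBBBBB
BBBBBYBB
BBBBBYBB
BBBBBYBY
BBBBBYBR
After op 2 fill(4,1,R) [34 cells changed]:
RRRRRRRR
RRRRRYRR
RRRRRYRR
RRRRRYRY
RRRRRYRR
After op 3 paint(3,5,W):
RRRRRRRR
RRRRRYRR
RRRRRYRR
RRRRRWRY
RRRRRYRR

Answer: RRRRRRRR
RRRRRYRR
RRRRRYRR
RRRRRWRY
RRRRRYRR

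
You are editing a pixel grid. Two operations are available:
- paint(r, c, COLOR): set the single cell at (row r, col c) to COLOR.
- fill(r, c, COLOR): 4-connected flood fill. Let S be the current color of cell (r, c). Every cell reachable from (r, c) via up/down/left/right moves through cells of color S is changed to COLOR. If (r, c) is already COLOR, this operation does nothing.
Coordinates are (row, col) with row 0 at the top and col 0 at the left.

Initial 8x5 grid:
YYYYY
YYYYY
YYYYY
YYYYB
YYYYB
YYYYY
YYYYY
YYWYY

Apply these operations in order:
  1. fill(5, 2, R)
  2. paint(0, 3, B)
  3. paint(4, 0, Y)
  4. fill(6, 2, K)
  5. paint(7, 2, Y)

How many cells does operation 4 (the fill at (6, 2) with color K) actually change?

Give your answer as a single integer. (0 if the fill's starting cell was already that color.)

Answer: 35

Derivation:
After op 1 fill(5,2,R) [37 cells changed]:
RRRRR
RRRRR
RRRRR
RRRRB
RRRRB
RRRRR
RRRRR
RRWRR
After op 2 paint(0,3,B):
RRRBR
RRRRR
RRRRR
RRRRB
RRRRB
RRRRR
RRRRR
RRWRR
After op 3 paint(4,0,Y):
RRRBR
RRRRR
RRRRR
RRRRB
YRRRB
RRRRR
RRRRR
RRWRR
After op 4 fill(6,2,K) [35 cells changed]:
KKKBK
KKKKK
KKKKK
KKKKB
YKKKB
KKKKK
KKKKK
KKWKK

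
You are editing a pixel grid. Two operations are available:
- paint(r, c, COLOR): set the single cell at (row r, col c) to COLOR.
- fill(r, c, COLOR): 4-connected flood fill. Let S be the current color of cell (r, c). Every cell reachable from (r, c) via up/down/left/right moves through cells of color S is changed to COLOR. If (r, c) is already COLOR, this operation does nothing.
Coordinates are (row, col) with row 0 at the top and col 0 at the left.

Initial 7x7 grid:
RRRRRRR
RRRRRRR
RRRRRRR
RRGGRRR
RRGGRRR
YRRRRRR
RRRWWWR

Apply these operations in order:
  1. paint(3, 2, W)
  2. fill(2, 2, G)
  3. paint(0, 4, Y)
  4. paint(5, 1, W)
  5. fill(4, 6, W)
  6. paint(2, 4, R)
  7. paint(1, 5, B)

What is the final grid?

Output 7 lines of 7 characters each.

After op 1 paint(3,2,W):
RRRRRRR
RRRRRRR
RRRRRRR
RRWGRRR
RRGGRRR
YRRRRRR
RRRWWWR
After op 2 fill(2,2,G) [41 cells changed]:
GGGGGGG
GGGGGGG
GGGGGGG
GGWGGGG
GGGGGGG
YGGGGGG
GGGWWWG
After op 3 paint(0,4,Y):
GGGGYGG
GGGGGGG
GGGGGGG
GGWGGGG
GGGGGGG
YGGGGGG
GGGWWWG
After op 4 paint(5,1,W):
GGGGYGG
GGGGGGG
GGGGGGG
GGWGGGG
GGGGGGG
YWGGGGG
GGGWWWG
After op 5 fill(4,6,W) [42 cells changed]:
WWWWYWW
WWWWWWW
WWWWWWW
WWWWWWW
WWWWWWW
YWWWWWW
WWWWWWW
After op 6 paint(2,4,R):
WWWWYWW
WWWWWWW
WWWWRWW
WWWWWWW
WWWWWWW
YWWWWWW
WWWWWWW
After op 7 paint(1,5,B):
WWWWYWW
WWWWWBW
WWWWRWW
WWWWWWW
WWWWWWW
YWWWWWW
WWWWWWW

Answer: WWWWYWW
WWWWWBW
WWWWRWW
WWWWWWW
WWWWWWW
YWWWWWW
WWWWWWW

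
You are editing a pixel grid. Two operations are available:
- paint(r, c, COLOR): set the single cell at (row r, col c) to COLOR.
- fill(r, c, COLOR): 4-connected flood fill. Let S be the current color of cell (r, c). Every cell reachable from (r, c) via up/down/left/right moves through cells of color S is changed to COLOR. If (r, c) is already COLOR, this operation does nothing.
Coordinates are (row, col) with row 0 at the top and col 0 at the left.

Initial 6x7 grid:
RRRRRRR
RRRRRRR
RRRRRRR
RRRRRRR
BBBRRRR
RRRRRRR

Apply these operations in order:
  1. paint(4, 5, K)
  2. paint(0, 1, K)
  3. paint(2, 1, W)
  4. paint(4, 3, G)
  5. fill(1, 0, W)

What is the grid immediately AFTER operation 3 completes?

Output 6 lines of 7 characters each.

After op 1 paint(4,5,K):
RRRRRRR
RRRRRRR
RRRRRRR
RRRRRRR
BBBRRKR
RRRRRRR
After op 2 paint(0,1,K):
RKRRRRR
RRRRRRR
RRRRRRR
RRRRRRR
BBBRRKR
RRRRRRR
After op 3 paint(2,1,W):
RKRRRRR
RRRRRRR
RWRRRRR
RRRRRRR
BBBRRKR
RRRRRRR

Answer: RKRRRRR
RRRRRRR
RWRRRRR
RRRRRRR
BBBRRKR
RRRRRRR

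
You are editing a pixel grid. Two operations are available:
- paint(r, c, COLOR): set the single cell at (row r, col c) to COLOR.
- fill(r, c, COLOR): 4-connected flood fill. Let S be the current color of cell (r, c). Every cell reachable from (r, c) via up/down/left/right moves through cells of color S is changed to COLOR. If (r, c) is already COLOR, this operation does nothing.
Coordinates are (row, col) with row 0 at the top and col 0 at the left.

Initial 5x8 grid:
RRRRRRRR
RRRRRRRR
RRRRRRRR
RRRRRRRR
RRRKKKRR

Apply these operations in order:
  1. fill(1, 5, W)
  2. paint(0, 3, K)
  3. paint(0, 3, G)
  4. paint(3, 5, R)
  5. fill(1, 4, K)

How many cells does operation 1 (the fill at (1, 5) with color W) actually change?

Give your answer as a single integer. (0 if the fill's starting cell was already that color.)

After op 1 fill(1,5,W) [37 cells changed]:
WWWWWWWW
WWWWWWWW
WWWWWWWW
WWWWWWWW
WWWKKKWW

Answer: 37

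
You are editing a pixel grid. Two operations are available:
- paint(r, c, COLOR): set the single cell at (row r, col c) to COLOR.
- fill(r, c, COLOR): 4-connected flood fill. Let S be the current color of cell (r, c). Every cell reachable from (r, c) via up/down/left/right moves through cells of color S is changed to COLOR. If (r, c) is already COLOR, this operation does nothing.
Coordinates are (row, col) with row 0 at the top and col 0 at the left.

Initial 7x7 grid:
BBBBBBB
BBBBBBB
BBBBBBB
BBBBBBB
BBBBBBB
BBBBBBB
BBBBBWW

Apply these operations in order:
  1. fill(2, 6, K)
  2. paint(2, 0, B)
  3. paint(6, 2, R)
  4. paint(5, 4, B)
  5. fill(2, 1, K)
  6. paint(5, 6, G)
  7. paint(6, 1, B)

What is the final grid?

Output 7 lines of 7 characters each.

After op 1 fill(2,6,K) [47 cells changed]:
KKKKKKK
KKKKKKK
KKKKKKK
KKKKKKK
KKKKKKK
KKKKKKK
KKKKKWW
After op 2 paint(2,0,B):
KKKKKKK
KKKKKKK
BKKKKKK
KKKKKKK
KKKKKKK
KKKKKKK
KKKKKWW
After op 3 paint(6,2,R):
KKKKKKK
KKKKKKK
BKKKKKK
KKKKKKK
KKKKKKK
KKKKKKK
KKRKKWW
After op 4 paint(5,4,B):
KKKKKKK
KKKKKKK
BKKKKKK
KKKKKKK
KKKKKKK
KKKKBKK
KKRKKWW
After op 5 fill(2,1,K) [0 cells changed]:
KKKKKKK
KKKKKKK
BKKKKKK
KKKKKKK
KKKKKKK
KKKKBKK
KKRKKWW
After op 6 paint(5,6,G):
KKKKKKK
KKKKKKK
BKKKKKK
KKKKKKK
KKKKKKK
KKKKBKG
KKRKKWW
After op 7 paint(6,1,B):
KKKKKKK
KKKKKKK
BKKKKKK
KKKKKKK
KKKKKKK
KKKKBKG
KBRKKWW

Answer: KKKKKKK
KKKKKKK
BKKKKKK
KKKKKKK
KKKKKKK
KKKKBKG
KBRKKWW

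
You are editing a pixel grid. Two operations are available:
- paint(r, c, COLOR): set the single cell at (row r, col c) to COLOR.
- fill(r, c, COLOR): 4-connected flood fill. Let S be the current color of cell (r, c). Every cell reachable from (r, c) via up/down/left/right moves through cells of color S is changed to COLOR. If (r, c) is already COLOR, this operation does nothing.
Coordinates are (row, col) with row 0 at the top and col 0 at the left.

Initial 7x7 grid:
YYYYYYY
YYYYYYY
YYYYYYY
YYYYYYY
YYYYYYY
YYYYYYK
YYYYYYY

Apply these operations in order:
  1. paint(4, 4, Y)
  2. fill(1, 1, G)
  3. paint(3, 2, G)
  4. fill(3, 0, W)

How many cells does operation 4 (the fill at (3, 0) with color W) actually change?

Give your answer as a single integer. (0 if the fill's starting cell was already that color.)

After op 1 paint(4,4,Y):
YYYYYYY
YYYYYYY
YYYYYYY
YYYYYYY
YYYYYYY
YYYYYYK
YYYYYYY
After op 2 fill(1,1,G) [48 cells changed]:
GGGGGGG
GGGGGGG
GGGGGGG
GGGGGGG
GGGGGGG
GGGGGGK
GGGGGGG
After op 3 paint(3,2,G):
GGGGGGG
GGGGGGG
GGGGGGG
GGGGGGG
GGGGGGG
GGGGGGK
GGGGGGG
After op 4 fill(3,0,W) [48 cells changed]:
WWWWWWW
WWWWWWW
WWWWWWW
WWWWWWW
WWWWWWW
WWWWWWK
WWWWWWW

Answer: 48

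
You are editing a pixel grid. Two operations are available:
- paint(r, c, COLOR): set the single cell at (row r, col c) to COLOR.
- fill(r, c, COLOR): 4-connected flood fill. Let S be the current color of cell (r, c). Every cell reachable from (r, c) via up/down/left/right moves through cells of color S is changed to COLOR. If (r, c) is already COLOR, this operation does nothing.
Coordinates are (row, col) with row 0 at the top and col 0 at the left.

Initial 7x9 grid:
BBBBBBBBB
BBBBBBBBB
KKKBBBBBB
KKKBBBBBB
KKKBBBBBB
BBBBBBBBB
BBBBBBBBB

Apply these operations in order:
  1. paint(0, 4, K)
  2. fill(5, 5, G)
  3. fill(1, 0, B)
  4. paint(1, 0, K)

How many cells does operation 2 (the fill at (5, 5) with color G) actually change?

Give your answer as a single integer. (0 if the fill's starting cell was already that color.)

After op 1 paint(0,4,K):
BBBBKBBBB
BBBBBBBBB
KKKBBBBBB
KKKBBBBBB
KKKBBBBBB
BBBBBBBBB
BBBBBBBBB
After op 2 fill(5,5,G) [53 cells changed]:
GGGGKGGGG
GGGGGGGGG
KKKGGGGGG
KKKGGGGGG
KKKGGGGGG
GGGGGGGGG
GGGGGGGGG

Answer: 53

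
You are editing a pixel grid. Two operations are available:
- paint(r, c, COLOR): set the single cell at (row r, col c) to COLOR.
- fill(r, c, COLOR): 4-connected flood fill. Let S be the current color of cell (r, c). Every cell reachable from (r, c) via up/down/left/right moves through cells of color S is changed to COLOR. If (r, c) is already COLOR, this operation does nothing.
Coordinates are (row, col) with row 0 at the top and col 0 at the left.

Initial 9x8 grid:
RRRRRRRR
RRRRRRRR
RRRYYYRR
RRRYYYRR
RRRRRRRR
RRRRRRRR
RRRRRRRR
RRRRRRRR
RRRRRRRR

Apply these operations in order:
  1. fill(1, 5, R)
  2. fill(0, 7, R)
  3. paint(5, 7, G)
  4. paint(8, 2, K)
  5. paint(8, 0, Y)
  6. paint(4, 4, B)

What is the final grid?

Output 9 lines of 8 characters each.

Answer: RRRRRRRR
RRRRRRRR
RRRYYYRR
RRRYYYRR
RRRRBRRR
RRRRRRRG
RRRRRRRR
RRRRRRRR
YRKRRRRR

Derivation:
After op 1 fill(1,5,R) [0 cells changed]:
RRRRRRRR
RRRRRRRR
RRRYYYRR
RRRYYYRR
RRRRRRRR
RRRRRRRR
RRRRRRRR
RRRRRRRR
RRRRRRRR
After op 2 fill(0,7,R) [0 cells changed]:
RRRRRRRR
RRRRRRRR
RRRYYYRR
RRRYYYRR
RRRRRRRR
RRRRRRRR
RRRRRRRR
RRRRRRRR
RRRRRRRR
After op 3 paint(5,7,G):
RRRRRRRR
RRRRRRRR
RRRYYYRR
RRRYYYRR
RRRRRRRR
RRRRRRRG
RRRRRRRR
RRRRRRRR
RRRRRRRR
After op 4 paint(8,2,K):
RRRRRRRR
RRRRRRRR
RRRYYYRR
RRRYYYRR
RRRRRRRR
RRRRRRRG
RRRRRRRR
RRRRRRRR
RRKRRRRR
After op 5 paint(8,0,Y):
RRRRRRRR
RRRRRRRR
RRRYYYRR
RRRYYYRR
RRRRRRRR
RRRRRRRG
RRRRRRRR
RRRRRRRR
YRKRRRRR
After op 6 paint(4,4,B):
RRRRRRRR
RRRRRRRR
RRRYYYRR
RRRYYYRR
RRRRBRRR
RRRRRRRG
RRRRRRRR
RRRRRRRR
YRKRRRRR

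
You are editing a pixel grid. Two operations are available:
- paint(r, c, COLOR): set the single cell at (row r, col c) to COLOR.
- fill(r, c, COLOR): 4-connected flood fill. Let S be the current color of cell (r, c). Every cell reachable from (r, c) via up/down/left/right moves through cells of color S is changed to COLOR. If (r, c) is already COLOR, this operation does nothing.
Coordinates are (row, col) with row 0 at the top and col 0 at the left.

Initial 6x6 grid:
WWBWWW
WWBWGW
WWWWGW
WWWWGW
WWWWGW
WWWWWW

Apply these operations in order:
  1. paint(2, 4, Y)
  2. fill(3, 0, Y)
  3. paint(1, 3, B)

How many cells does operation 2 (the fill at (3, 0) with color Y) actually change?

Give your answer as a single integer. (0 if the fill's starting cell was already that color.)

Answer: 30

Derivation:
After op 1 paint(2,4,Y):
WWBWWW
WWBWGW
WWWWYW
WWWWGW
WWWWGW
WWWWWW
After op 2 fill(3,0,Y) [30 cells changed]:
YYBYYY
YYBYGY
YYYYYY
YYYYGY
YYYYGY
YYYYYY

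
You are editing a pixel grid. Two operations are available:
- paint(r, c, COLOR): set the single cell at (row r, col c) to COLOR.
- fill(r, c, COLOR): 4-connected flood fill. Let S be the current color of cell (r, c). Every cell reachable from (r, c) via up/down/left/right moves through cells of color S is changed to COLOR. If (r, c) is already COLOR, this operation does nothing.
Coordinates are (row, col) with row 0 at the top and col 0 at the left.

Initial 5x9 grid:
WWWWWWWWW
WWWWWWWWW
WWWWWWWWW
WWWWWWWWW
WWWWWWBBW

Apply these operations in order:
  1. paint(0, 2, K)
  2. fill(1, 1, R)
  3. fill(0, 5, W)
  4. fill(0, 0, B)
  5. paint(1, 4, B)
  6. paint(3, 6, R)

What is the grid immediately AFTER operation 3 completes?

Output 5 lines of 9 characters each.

After op 1 paint(0,2,K):
WWKWWWWWW
WWWWWWWWW
WWWWWWWWW
WWWWWWWWW
WWWWWWBBW
After op 2 fill(1,1,R) [42 cells changed]:
RRKRRRRRR
RRRRRRRRR
RRRRRRRRR
RRRRRRRRR
RRRRRRBBR
After op 3 fill(0,5,W) [42 cells changed]:
WWKWWWWWW
WWWWWWWWW
WWWWWWWWW
WWWWWWWWW
WWWWWWBBW

Answer: WWKWWWWWW
WWWWWWWWW
WWWWWWWWW
WWWWWWWWW
WWWWWWBBW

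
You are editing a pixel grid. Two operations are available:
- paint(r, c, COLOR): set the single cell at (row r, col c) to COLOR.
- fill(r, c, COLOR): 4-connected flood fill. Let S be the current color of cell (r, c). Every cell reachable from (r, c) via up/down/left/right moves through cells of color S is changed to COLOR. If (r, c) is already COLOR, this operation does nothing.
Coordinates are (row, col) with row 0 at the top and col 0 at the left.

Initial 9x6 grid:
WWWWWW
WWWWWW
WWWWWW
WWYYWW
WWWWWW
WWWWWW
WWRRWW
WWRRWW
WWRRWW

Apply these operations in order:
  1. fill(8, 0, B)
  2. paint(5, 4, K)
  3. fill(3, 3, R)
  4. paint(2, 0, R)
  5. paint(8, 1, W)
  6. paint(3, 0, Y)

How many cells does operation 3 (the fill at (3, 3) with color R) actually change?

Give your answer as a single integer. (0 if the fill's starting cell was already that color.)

Answer: 2

Derivation:
After op 1 fill(8,0,B) [46 cells changed]:
BBBBBB
BBBBBB
BBBBBB
BBYYBB
BBBBBB
BBBBBB
BBRRBB
BBRRBB
BBRRBB
After op 2 paint(5,4,K):
BBBBBB
BBBBBB
BBBBBB
BBYYBB
BBBBBB
BBBBKB
BBRRBB
BBRRBB
BBRRBB
After op 3 fill(3,3,R) [2 cells changed]:
BBBBBB
BBBBBB
BBBBBB
BBRRBB
BBBBBB
BBBBKB
BBRRBB
BBRRBB
BBRRBB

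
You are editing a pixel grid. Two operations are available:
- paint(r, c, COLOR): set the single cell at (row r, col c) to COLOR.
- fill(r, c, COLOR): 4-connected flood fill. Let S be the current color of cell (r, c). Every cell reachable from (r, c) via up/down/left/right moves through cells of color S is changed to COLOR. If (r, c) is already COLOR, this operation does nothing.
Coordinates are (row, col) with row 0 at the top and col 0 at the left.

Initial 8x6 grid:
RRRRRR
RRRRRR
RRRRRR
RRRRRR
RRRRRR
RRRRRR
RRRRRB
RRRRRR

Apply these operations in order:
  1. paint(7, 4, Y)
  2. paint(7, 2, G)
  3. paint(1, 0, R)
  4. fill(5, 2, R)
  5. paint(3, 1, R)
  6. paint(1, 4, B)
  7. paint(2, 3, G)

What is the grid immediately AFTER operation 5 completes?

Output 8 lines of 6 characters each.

Answer: RRRRRR
RRRRRR
RRRRRR
RRRRRR
RRRRRR
RRRRRR
RRRRRB
RRGRYR

Derivation:
After op 1 paint(7,4,Y):
RRRRRR
RRRRRR
RRRRRR
RRRRRR
RRRRRR
RRRRRR
RRRRRB
RRRRYR
After op 2 paint(7,2,G):
RRRRRR
RRRRRR
RRRRRR
RRRRRR
RRRRRR
RRRRRR
RRRRRB
RRGRYR
After op 3 paint(1,0,R):
RRRRRR
RRRRRR
RRRRRR
RRRRRR
RRRRRR
RRRRRR
RRRRRB
RRGRYR
After op 4 fill(5,2,R) [0 cells changed]:
RRRRRR
RRRRRR
RRRRRR
RRRRRR
RRRRRR
RRRRRR
RRRRRB
RRGRYR
After op 5 paint(3,1,R):
RRRRRR
RRRRRR
RRRRRR
RRRRRR
RRRRRR
RRRRRR
RRRRRB
RRGRYR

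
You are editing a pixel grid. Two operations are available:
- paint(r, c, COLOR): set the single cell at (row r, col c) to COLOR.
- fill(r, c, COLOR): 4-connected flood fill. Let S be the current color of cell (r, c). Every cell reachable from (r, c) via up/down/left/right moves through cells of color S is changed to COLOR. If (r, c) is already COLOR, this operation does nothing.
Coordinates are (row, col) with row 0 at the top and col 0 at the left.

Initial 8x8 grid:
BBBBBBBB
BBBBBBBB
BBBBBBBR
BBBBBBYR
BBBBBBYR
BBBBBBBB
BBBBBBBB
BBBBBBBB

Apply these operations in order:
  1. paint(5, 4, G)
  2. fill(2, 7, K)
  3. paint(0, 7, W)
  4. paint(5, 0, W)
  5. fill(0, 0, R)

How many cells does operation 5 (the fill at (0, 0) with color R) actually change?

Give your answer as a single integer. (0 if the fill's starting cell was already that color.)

Answer: 56

Derivation:
After op 1 paint(5,4,G):
BBBBBBBB
BBBBBBBB
BBBBBBBR
BBBBBBYR
BBBBBBYR
BBBBGBBB
BBBBBBBB
BBBBBBBB
After op 2 fill(2,7,K) [3 cells changed]:
BBBBBBBB
BBBBBBBB
BBBBBBBK
BBBBBBYK
BBBBBBYK
BBBBGBBB
BBBBBBBB
BBBBBBBB
After op 3 paint(0,7,W):
BBBBBBBW
BBBBBBBB
BBBBBBBK
BBBBBBYK
BBBBBBYK
BBBBGBBB
BBBBBBBB
BBBBBBBB
After op 4 paint(5,0,W):
BBBBBBBW
BBBBBBBB
BBBBBBBK
BBBBBBYK
BBBBBBYK
WBBBGBBB
BBBBBBBB
BBBBBBBB
After op 5 fill(0,0,R) [56 cells changed]:
RRRRRRRW
RRRRRRRR
RRRRRRRK
RRRRRRYK
RRRRRRYK
WRRRGRRR
RRRRRRRR
RRRRRRRR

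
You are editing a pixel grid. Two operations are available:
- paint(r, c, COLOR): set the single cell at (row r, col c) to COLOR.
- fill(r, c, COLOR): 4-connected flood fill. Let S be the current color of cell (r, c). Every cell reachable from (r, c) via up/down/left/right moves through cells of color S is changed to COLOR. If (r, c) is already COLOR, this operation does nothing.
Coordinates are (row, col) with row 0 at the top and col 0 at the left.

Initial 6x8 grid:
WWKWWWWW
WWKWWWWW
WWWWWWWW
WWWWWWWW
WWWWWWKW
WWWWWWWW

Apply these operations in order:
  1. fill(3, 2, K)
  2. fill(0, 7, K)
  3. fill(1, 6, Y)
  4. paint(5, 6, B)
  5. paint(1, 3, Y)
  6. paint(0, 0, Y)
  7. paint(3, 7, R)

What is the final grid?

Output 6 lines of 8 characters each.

Answer: YYYYYYYY
YYYYYYYY
YYYYYYYY
YYYYYYYR
YYYYYYYY
YYYYYYBY

Derivation:
After op 1 fill(3,2,K) [45 cells changed]:
KKKKKKKK
KKKKKKKK
KKKKKKKK
KKKKKKKK
KKKKKKKK
KKKKKKKK
After op 2 fill(0,7,K) [0 cells changed]:
KKKKKKKK
KKKKKKKK
KKKKKKKK
KKKKKKKK
KKKKKKKK
KKKKKKKK
After op 3 fill(1,6,Y) [48 cells changed]:
YYYYYYYY
YYYYYYYY
YYYYYYYY
YYYYYYYY
YYYYYYYY
YYYYYYYY
After op 4 paint(5,6,B):
YYYYYYYY
YYYYYYYY
YYYYYYYY
YYYYYYYY
YYYYYYYY
YYYYYYBY
After op 5 paint(1,3,Y):
YYYYYYYY
YYYYYYYY
YYYYYYYY
YYYYYYYY
YYYYYYYY
YYYYYYBY
After op 6 paint(0,0,Y):
YYYYYYYY
YYYYYYYY
YYYYYYYY
YYYYYYYY
YYYYYYYY
YYYYYYBY
After op 7 paint(3,7,R):
YYYYYYYY
YYYYYYYY
YYYYYYYY
YYYYYYYR
YYYYYYYY
YYYYYYBY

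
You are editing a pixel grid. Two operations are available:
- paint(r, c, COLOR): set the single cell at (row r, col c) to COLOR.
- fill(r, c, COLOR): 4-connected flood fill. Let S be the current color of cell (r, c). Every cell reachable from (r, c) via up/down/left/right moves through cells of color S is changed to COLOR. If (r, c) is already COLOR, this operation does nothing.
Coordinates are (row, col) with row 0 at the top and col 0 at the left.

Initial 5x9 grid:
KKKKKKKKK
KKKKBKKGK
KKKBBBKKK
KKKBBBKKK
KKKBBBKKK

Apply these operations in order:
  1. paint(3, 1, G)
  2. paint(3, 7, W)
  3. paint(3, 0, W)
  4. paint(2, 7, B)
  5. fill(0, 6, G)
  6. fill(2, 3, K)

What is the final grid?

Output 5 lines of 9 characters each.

Answer: GGGGGGGGG
GGGGKGGGG
GGGKKKGBG
WGGKKKGWG
GGGKKKGGG

Derivation:
After op 1 paint(3,1,G):
KKKKKKKKK
KKKKBKKGK
KKKBBBKKK
KGKBBBKKK
KKKBBBKKK
After op 2 paint(3,7,W):
KKKKKKKKK
KKKKBKKGK
KKKBBBKKK
KGKBBBKWK
KKKBBBKKK
After op 3 paint(3,0,W):
KKKKKKKKK
KKKKBKKGK
KKKBBBKKK
WGKBBBKWK
KKKBBBKKK
After op 4 paint(2,7,B):
KKKKKKKKK
KKKKBKKGK
KKKBBBKBK
WGKBBBKWK
KKKBBBKKK
After op 5 fill(0,6,G) [30 cells changed]:
GGGGGGGGG
GGGGBGGGG
GGGBBBGBG
WGGBBBGWG
GGGBBBGGG
After op 6 fill(2,3,K) [10 cells changed]:
GGGGGGGGG
GGGGKGGGG
GGGKKKGBG
WGGKKKGWG
GGGKKKGGG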